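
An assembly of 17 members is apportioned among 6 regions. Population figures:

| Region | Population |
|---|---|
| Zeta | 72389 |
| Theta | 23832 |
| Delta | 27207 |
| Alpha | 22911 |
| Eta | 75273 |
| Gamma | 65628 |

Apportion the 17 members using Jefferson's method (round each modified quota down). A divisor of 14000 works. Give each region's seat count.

Zeta 5, Theta 1, Delta 1, Alpha 1, Eta 5, Gamma 4

With modified divisor 14000: modified quotas Zeta 5.171, Theta 1.702, Delta 1.943, Alpha 1.637, Eta 5.377, Gamma 4.688.
Rounding down: Zeta 5, Theta 1, Delta 1, Alpha 1, Eta 5, Gamma 4 (total 17).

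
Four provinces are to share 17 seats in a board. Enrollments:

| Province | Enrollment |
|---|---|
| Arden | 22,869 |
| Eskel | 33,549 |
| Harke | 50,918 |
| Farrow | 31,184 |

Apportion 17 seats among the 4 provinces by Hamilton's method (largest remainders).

Arden: 3, Eskel: 4, Harke: 6, Farrow: 4

Total 138520; standard divisor 138520/17 ≈ 8148.235.
Standard quotas: Arden 2.8066, Eskel 4.1173, Harke 6.2490, Farrow 3.8271.
Lower quotas: Arden 2, Eskel 4, Harke 6, Farrow 3 (sum 15, leaving 2 seats).
Remainders in descending order: Farrow 0.8271, Arden 0.8066, Harke 0.2490, Eskel 0.1173.
Largest remainders: Farrow, Arden receive the extra seats.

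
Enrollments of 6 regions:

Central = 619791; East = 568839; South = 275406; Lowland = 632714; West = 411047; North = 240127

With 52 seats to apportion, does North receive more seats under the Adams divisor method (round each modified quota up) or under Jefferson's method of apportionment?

Adams

Adams: Central 11, East 11, South 5, Lowland 12, West 8, North 5.
Jefferson: Central 12, East 11, South 5, Lowland 12, West 8, North 4.
North gets 5 under Adams and 4 under Jefferson.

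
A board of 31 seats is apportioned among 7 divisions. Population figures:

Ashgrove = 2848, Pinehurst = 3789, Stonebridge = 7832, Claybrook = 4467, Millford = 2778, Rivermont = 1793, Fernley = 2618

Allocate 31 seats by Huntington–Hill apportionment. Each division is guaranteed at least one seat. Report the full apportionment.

With divisor 824: modified quotas Ashgrove 3.456, Pinehurst 4.598, Stonebridge 9.505, Claybrook 5.421, Millford 3.371, Rivermont 2.176, Fernley 3.177.
Geometric-mean thresholds: Ashgrove √(3·4)=3.464, Pinehurst √(4·5)=4.472, Stonebridge √(9·10)=9.487, Claybrook √(5·6)=5.477, Millford √(3·4)=3.464, Rivermont √(2·3)=2.449, Fernley √(3·4)=3.464.
Each quota rounded against its threshold gives Ashgrove 3, Pinehurst 5, Stonebridge 10, Claybrook 5, Millford 3, Rivermont 2, Fernley 3 (total 31).

Ashgrove=3, Pinehurst=5, Stonebridge=10, Claybrook=5, Millford=3, Rivermont=2, Fernley=3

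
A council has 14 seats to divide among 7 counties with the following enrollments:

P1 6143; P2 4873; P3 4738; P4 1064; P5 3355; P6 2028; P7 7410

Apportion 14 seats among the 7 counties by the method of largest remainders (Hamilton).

Standard divisor: 29611 ÷ 14 ≈ 2115.071.
Standard quotas: P1 2.9044, P2 2.3039, P3 2.2401, P4 0.5031, P5 1.5862, P6 0.9588, P7 3.5034.
Lower quotas: P1 2, P2 2, P3 2, P4 0, P5 1, P6 0, P7 3 (sum 10, leaving 4 seats).
Remainders in descending order: P6 0.9588, P1 0.9044, P5 0.5862, P7 0.5034, P4 0.5031, P2 0.3039, P3 0.2401.
The surplus seats go to P6, P1, P5, P7.

P1: 3, P2: 2, P3: 2, P4: 0, P5: 2, P6: 1, P7: 4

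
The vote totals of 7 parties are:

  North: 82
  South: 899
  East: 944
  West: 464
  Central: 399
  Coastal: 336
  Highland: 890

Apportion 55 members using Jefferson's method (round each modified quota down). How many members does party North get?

Standard divisor 4014/55 ≈ 72.982; standard quotas: North 1.124, South 12.318, East 12.935, West 6.358, Central 5.467, Coastal 4.604, Highland 12.195.
Rounding down gives 1, 12, 12, 6, 5, 4, 12 = 52 seats, so the divisor must be adjusted.
With modified divisor 68: modified quotas North 1.206, South 13.221, East 13.882, West 6.824, Central 5.868, Coastal 4.941, Highland 13.088.
Rounding down: North 1, South 13, East 13, West 6, Central 5, Coastal 4, Highland 13 (total 55).
North receives 1.

1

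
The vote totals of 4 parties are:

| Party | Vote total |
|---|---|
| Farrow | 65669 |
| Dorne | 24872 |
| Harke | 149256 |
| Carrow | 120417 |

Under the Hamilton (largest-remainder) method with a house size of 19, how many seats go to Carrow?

The standard divisor is 360214/19 ≈ 18958.632.
Standard quotas: Farrow 3.4638, Dorne 1.3119, Harke 7.8727, Carrow 6.3516.
Lower quotas: Farrow 3, Dorne 1, Harke 7, Carrow 6 (sum 17, leaving 2 seats).
Remainders in descending order: Harke 0.8727, Farrow 0.4638, Carrow 0.3516, Dorne 0.3119.
Largest remainders: Harke, Farrow receive the extra seats.
Carrow receives 6.

6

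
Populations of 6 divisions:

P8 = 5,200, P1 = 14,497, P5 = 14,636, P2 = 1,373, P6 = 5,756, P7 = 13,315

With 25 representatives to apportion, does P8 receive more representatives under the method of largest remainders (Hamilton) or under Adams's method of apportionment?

Hamilton: P8 2, P1 6, P5 7, P2 1, P6 3, P7 6.
Adams: P8 3, P1 6, P5 6, P2 1, P6 3, P7 6.
P8 gets 2 under Hamilton and 3 under Adams.

Adams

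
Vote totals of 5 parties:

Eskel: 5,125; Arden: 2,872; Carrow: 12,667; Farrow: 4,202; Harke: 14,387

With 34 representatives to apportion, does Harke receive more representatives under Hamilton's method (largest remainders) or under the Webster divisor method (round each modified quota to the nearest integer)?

Hamilton: Eskel 4, Arden 3, Carrow 11, Farrow 4, Harke 12.
Webster: Eskel 4, Arden 2, Carrow 11, Farrow 4, Harke 13.
Harke gets 12 under Hamilton and 13 under Webster.

Webster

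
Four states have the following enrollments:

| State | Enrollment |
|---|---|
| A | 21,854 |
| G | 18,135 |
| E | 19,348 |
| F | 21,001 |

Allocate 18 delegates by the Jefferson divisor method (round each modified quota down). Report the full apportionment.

A: 5; G: 4; E: 4; F: 5

Standard divisor 80338/18 ≈ 4463.222; standard quotas: A 4.896, G 4.063, E 4.335, F 4.705.
Rounding down gives 4, 4, 4, 4 = 16 seats, so the divisor must be adjusted.
With modified divisor 4000: modified quotas A 5.463, G 4.534, E 4.837, F 5.250.
Rounding down: A 5, G 4, E 4, F 5 (total 18).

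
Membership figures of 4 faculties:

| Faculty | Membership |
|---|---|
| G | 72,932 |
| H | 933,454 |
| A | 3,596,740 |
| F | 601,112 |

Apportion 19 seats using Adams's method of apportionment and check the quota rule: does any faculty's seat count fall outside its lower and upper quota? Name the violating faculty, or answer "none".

A

Standard quotas: G 0.266, H 3.408, A 13.131, F 2.195.
Adams allocation: G 1, H 4, A 12, F 2.
A has quota 13.131 (lower 13, upper 14) but receives 12 — outside the quota interval.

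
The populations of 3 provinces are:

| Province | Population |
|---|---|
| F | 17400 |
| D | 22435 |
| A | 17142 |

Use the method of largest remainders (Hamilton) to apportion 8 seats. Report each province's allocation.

Total 56977; standard divisor 56977/8 ≈ 7122.125.
Standard quotas: F 2.4431, D 3.1500, A 2.4069.
Lower quotas: F 2, D 3, A 2 (sum 7, leaving 1 seat).
Remainders in descending order: F 0.4431, A 0.4069, D 0.1500.
Largest remainder: F receives the extra seat.

F 3, D 3, A 2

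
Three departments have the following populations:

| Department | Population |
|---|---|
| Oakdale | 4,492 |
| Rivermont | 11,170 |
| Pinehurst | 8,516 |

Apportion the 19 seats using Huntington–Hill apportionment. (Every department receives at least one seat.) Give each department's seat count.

Oakdale 3, Rivermont 9, Pinehurst 7

With divisor 1305: modified quotas Oakdale 3.442, Rivermont 8.559, Pinehurst 6.526.
Geometric-mean thresholds: Oakdale √(3·4)=3.464, Rivermont √(8·9)=8.485, Pinehurst √(6·7)=6.481.
Each quota rounded against its threshold gives Oakdale 3, Rivermont 9, Pinehurst 7 (total 19).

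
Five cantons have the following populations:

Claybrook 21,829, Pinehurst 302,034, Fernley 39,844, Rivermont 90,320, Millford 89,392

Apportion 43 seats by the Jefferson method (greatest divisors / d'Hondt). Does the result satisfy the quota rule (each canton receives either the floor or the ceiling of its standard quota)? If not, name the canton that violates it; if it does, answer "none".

Standard quotas: Claybrook 1.727, Pinehurst 23.900, Fernley 3.153, Rivermont 7.147, Millford 7.073.
Jefferson allocation: Claybrook 1, Pinehurst 25, Fernley 3, Rivermont 7, Millford 7.
Pinehurst has quota 23.900 (lower 23, upper 24) but receives 25 — outside the quota interval.

Pinehurst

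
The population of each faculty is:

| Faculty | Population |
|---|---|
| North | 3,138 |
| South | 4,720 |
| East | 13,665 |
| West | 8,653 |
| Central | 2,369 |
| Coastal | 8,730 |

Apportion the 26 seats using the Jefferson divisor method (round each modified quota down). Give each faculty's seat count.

North: 2, South: 3, East: 9, West: 5, Central: 1, Coastal: 6

Standard divisor 41275/26 ≈ 1587.5; standard quotas: North 1.977, South 2.973, East 8.608, West 5.451, Central 1.492, Coastal 5.499.
Rounding down gives 1, 2, 8, 5, 1, 5 = 22 seats, so the divisor must be adjusted.
With modified divisor 1450: modified quotas North 2.164, South 3.255, East 9.424, West 5.968, Central 1.634, Coastal 6.021.
Rounding down: North 2, South 3, East 9, West 5, Central 1, Coastal 6 (total 26).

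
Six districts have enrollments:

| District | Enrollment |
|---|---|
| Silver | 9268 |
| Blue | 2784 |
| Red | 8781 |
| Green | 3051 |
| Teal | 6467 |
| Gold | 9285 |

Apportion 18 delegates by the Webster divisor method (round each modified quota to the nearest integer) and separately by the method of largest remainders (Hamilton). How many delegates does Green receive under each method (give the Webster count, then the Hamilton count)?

Webster: Silver 4, Blue 1, Red 4, Green 1, Teal 3, Gold 5.
Hamilton: Silver 4, Blue 1, Red 4, Green 2, Teal 3, Gold 4.
Green gets 1 under Webster and 2 under Hamilton.

1 and 2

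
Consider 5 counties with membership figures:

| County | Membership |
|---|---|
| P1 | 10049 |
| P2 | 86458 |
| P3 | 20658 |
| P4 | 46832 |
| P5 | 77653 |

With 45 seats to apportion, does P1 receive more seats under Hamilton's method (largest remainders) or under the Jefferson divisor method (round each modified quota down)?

Hamilton: P1 2, P2 16, P3 4, P4 9, P5 14.
Jefferson: P1 1, P2 16, P3 4, P4 9, P5 15.
P1 gets 2 under Hamilton and 1 under Jefferson.

Hamilton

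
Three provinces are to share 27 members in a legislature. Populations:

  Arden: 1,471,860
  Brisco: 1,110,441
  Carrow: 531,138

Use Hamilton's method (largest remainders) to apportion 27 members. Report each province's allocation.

Total 3113439; standard divisor 3113439/27 ≈ 115312.556.
Standard quotas: Arden 12.7641, Brisco 9.6298, Carrow 4.6061.
Lower quotas: Arden 12, Brisco 9, Carrow 4 (sum 25, leaving 2 seats).
Remainders in descending order: Arden 0.7641, Brisco 0.6298, Carrow 0.6061.
The surplus seats go to Arden, Brisco.

Arden 13, Brisco 10, Carrow 4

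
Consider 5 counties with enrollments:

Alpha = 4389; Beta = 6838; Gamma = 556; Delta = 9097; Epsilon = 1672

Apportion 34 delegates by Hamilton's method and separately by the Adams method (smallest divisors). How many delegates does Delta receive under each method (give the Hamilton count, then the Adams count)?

14 and 13

Hamilton: Alpha 7, Beta 10, Gamma 1, Delta 14, Epsilon 2.
Adams: Alpha 7, Beta 10, Gamma 1, Delta 13, Epsilon 3.
Delta gets 14 under Hamilton and 13 under Adams.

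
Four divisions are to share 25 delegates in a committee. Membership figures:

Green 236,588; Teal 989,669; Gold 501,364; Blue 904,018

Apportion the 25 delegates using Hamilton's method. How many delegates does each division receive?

Total 2631639; standard divisor 2631639/25 ≈ 105265.56.
Standard quotas: Green 2.2475, Teal 9.4016, Gold 4.7628, Blue 8.5880.
Lower quotas: Green 2, Teal 9, Gold 4, Blue 8 (sum 23, leaving 2 seats).
Remainders in descending order: Gold 0.7628, Blue 0.5880, Teal 0.4016, Green 0.2475.
The surplus seats go to Gold, Blue.

Green 2; Teal 9; Gold 5; Blue 9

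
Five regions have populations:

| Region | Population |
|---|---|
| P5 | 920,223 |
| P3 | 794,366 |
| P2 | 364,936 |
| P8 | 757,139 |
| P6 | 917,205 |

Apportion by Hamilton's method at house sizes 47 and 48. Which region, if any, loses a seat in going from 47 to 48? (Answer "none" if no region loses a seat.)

P2

At 47 seats: P5 12, P3 10, P2 5, P8 9, P6 11.
At 48 seats: P5 12, P3 10, P2 4, P8 10, P6 12.
P2 drops from 5 to 4.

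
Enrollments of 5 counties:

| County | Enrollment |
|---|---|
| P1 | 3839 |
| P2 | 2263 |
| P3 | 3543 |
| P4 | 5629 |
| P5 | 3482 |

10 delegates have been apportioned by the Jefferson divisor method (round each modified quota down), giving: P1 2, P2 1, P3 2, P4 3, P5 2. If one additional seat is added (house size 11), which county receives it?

P4

Priority for the next seat is population ÷ (current seats + 1).
Priorities: P1 1279.667, P2 1131.500, P3 1181.000, P4 1407.250, P5 1160.667.
Highest priority: P4.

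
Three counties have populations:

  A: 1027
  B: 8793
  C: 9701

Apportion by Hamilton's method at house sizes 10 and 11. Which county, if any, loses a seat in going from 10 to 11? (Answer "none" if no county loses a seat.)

At 10 seats: A 1, B 4, C 5.
At 11 seats: A 1, B 5, C 5.
No county's allocation decreased.

none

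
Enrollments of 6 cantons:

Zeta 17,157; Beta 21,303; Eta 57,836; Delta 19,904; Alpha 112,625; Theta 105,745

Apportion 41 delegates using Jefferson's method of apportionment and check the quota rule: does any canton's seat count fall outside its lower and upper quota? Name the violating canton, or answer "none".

Theta

Standard quotas: Zeta 2.103, Beta 2.611, Eta 7.088, Delta 2.439, Alpha 13.802, Theta 12.959.
Jefferson allocation: Zeta 2, Beta 2, Eta 7, Delta 2, Alpha 14, Theta 14.
Theta has quota 12.959 (lower 12, upper 13) but receives 14 — outside the quota interval.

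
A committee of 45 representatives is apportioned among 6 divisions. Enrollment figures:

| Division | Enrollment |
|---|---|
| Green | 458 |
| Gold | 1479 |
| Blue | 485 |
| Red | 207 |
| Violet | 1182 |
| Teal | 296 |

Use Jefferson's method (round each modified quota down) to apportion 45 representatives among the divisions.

Standard divisor 4107/45 ≈ 91.267; standard quotas: Green 5.018, Gold 16.205, Blue 5.314, Red 2.268, Violet 12.951, Teal 3.243.
Rounding down gives 5, 16, 5, 2, 12, 3 = 43 seats, so the divisor must be adjusted.
With modified divisor 86: modified quotas Green 5.326, Gold 17.198, Blue 5.640, Red 2.407, Violet 13.744, Teal 3.442.
Rounding down: Green 5, Gold 17, Blue 5, Red 2, Violet 13, Teal 3 (total 45).

Green: 5, Gold: 17, Blue: 5, Red: 2, Violet: 13, Teal: 3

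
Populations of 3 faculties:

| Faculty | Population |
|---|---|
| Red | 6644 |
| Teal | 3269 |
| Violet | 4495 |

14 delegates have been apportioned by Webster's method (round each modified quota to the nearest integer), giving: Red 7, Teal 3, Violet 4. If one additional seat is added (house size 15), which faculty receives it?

Violet

Priority for the next seat is population ÷ (current seats + 0.5).
Priorities: Red 885.867, Teal 934.000, Violet 998.889.
Highest priority: Violet.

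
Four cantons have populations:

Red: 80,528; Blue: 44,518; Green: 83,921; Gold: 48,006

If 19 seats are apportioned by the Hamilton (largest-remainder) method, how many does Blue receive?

3

The standard divisor is 256973/19 ≈ 13524.895.
Standard quotas: Red 5.9541, Blue 3.2916, Green 6.2049, Gold 3.5495.
Lower quotas: Red 5, Blue 3, Green 6, Gold 3 (sum 17, leaving 2 seats).
Remainders in descending order: Red 0.9541, Gold 0.5495, Blue 0.2916, Green 0.2049.
The surplus seats go to Red, Gold.
Blue receives 3.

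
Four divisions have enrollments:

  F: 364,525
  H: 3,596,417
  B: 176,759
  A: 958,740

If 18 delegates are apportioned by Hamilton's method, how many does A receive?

Standard divisor: 5096441 ÷ 18 ≈ 283135.611.
Standard quotas: F 1.2875, H 12.7021, B 0.6243, A 3.3862.
Lower quotas: F 1, H 12, B 0, A 3 (sum 16, leaving 2 seats).
Remainders in descending order: H 0.7021, B 0.6243, A 0.3862, F 0.2875.
The surplus seats go to H, B.
A receives 3.

3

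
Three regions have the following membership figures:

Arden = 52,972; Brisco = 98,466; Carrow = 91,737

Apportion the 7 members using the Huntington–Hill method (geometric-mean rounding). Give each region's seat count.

With divisor 37454: modified quotas Arden 1.414, Brisco 2.629, Carrow 2.449.
Geometric-mean thresholds: Arden √(1·2)=1.414, Brisco √(2·3)=2.449, Carrow √(2·3)=2.449.
Each quota rounded against its threshold gives Arden 2, Brisco 3, Carrow 2 (total 7).

Arden 2; Brisco 3; Carrow 2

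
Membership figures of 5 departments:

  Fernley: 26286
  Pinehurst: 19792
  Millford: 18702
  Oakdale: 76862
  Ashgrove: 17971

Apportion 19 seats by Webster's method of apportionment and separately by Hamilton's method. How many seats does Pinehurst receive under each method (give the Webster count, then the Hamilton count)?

2 and 3

Webster: Fernley 3, Pinehurst 2, Millford 2, Oakdale 10, Ashgrove 2.
Hamilton: Fernley 3, Pinehurst 3, Millford 2, Oakdale 9, Ashgrove 2.
Pinehurst gets 2 under Webster and 3 under Hamilton.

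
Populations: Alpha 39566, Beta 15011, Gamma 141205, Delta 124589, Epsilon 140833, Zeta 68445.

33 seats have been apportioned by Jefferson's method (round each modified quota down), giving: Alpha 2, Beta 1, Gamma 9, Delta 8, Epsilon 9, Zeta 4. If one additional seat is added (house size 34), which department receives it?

Gamma

Priority for the next seat is population ÷ (current seats + 1).
Priorities: Alpha 13188.667, Beta 7505.500, Gamma 14120.500, Delta 13843.222, Epsilon 14083.300, Zeta 13689.000.
Highest priority: Gamma.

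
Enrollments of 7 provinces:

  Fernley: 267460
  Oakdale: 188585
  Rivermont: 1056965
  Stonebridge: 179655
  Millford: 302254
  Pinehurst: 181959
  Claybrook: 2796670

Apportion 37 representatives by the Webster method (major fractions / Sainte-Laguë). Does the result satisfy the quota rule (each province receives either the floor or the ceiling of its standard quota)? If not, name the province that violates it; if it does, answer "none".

Standard quotas: Fernley 1.990, Oakdale 1.403, Rivermont 7.863, Stonebridge 1.337, Millford 2.249, Pinehurst 1.354, Claybrook 20.805.
Webster allocation: Fernley 2, Oakdale 1, Rivermont 8, Stonebridge 1, Millford 2, Pinehurst 1, Claybrook 22.
Claybrook has quota 20.805 (lower 20, upper 21) but receives 22 — outside the quota interval.

Claybrook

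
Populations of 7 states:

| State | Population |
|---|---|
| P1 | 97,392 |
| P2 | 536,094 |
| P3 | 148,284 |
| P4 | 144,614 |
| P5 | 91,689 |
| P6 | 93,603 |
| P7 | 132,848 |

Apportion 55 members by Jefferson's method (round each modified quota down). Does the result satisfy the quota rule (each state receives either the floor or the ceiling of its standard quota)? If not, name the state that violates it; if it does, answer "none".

Standard quotas: P1 4.304, P2 23.692, P3 6.553, P4 6.391, P5 4.052, P6 4.137, P7 5.871.
Jefferson allocation: P1 4, P2 25, P3 6, P4 6, P5 4, P6 4, P7 6.
P2 has quota 23.692 (lower 23, upper 24) but receives 25 — outside the quota interval.

P2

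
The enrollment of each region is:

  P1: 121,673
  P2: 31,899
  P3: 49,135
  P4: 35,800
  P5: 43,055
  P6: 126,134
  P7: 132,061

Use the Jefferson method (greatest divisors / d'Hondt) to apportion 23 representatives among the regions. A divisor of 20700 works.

P1: 5, P2: 1, P3: 2, P4: 1, P5: 2, P6: 6, P7: 6

With modified divisor 20700: modified quotas P1 5.878, P2 1.541, P3 2.374, P4 1.729, P5 2.080, P6 6.093, P7 6.380.
Rounding down: P1 5, P2 1, P3 2, P4 1, P5 2, P6 6, P7 6 (total 23).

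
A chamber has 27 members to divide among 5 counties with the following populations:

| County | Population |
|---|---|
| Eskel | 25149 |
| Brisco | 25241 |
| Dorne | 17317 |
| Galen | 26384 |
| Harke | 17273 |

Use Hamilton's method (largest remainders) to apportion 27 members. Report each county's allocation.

Eskel 6, Brisco 6, Dorne 4, Galen 7, Harke 4

The standard divisor is 111364/27 ≈ 4124.593.
Standard quotas: Eskel 6.0973, Brisco 6.1196, Dorne 4.1985, Galen 6.3968, Harke 4.1878.
Lower quotas: Eskel 6, Brisco 6, Dorne 4, Galen 6, Harke 4 (sum 26, leaving 1 seat).
Remainders in descending order: Galen 0.3968, Dorne 0.1985, Harke 0.1878, Brisco 0.1196, Eskel 0.0973.
Largest remainder: Galen receives the extra seat.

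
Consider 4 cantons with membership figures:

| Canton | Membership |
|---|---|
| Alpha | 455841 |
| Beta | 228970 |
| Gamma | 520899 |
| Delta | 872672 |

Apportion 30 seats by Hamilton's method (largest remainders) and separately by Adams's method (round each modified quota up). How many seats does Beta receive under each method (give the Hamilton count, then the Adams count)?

Hamilton: Alpha 7, Beta 3, Gamma 7, Delta 13.
Adams: Alpha 7, Beta 4, Gamma 7, Delta 12.
Beta gets 3 under Hamilton and 4 under Adams.

3 and 4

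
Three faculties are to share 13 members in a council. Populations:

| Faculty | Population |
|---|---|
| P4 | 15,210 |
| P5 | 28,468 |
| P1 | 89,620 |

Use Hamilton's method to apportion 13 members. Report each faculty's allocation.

P4: 1, P5: 3, P1: 9

Total 133298; standard divisor 133298/13 ≈ 10253.692.
Standard quotas: P4 1.4834, P5 2.7764, P1 8.7403.
Lower quotas: P4 1, P5 2, P1 8 (sum 11, leaving 2 seats).
Remainders in descending order: P5 0.7764, P1 0.7403, P4 0.4834.
Largest remainders: P5, P1 receive the extra seats.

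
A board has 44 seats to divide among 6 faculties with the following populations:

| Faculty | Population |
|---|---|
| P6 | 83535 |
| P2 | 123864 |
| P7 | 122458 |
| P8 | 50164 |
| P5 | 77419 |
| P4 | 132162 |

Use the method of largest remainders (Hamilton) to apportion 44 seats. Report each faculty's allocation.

P6: 6; P2: 9; P7: 9; P8: 4; P5: 6; P4: 10

Standard divisor: 589602 ÷ 44 ≈ 13400.045.
Standard quotas: P6 6.2339, P2 9.2436, P7 9.1386, P8 3.7436, P5 5.7775, P4 9.8628.
Lower quotas: P6 6, P2 9, P7 9, P8 3, P5 5, P4 9 (sum 41, leaving 3 seats).
Remainders in descending order: P4 0.8628, P5 0.7775, P8 0.7436, P2 0.2436, P6 0.2339, P7 0.1386.
The surplus seats go to P4, P5, P8.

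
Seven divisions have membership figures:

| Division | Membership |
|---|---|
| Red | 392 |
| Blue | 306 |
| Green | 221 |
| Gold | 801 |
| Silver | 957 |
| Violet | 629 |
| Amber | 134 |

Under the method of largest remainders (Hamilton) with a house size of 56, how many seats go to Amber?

2

Standard divisor: 3440 ÷ 56 ≈ 61.429.
Standard quotas: Red 6.381, Blue 4.981, Green 3.598, Gold 13.040, Silver 15.579, Violet 10.240, Amber 2.181.
Lower quotas: Red 6, Blue 4, Green 3, Gold 13, Silver 15, Violet 10, Amber 2 (sum 53, leaving 3 seats).
Remainders in descending order: Blue 0.981, Green 0.598, Silver 0.579, Red 0.381, Violet 0.240, Amber 0.181, Gold 0.040.
The surplus seats go to Blue, Green, Silver.
Amber receives 2.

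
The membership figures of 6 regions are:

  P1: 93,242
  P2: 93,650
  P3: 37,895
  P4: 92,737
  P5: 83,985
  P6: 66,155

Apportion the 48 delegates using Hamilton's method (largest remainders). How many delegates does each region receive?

P1: 9, P2: 10, P3: 4, P4: 9, P5: 9, P6: 7

Total 467664; standard divisor 467664/48 = 9743.
Standard quotas: P1 9.5702, P2 9.6120, P3 3.8895, P4 9.5183, P5 8.6200, P6 6.7900.
Lower quotas: P1 9, P2 9, P3 3, P4 9, P5 8, P6 6 (sum 44, leaving 4 seats).
Remainders in descending order: P3 0.8895, P6 0.7900, P5 0.6200, P2 0.6120, P1 0.5702, P4 0.5183.
The surplus seats go to P3, P6, P5, P2.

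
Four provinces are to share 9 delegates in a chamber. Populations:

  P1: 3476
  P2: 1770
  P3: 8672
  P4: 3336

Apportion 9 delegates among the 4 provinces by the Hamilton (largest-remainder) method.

P1: 2; P2: 1; P3: 4; P4: 2

The standard divisor is 17254/9 ≈ 1917.111.
Standard quotas: P1 1.8131, P2 0.9233, P3 4.5235, P4 1.7401.
Lower quotas: P1 1, P2 0, P3 4, P4 1 (sum 6, leaving 3 seats).
Remainders in descending order: P2 0.9233, P1 0.8131, P4 0.7401, P3 0.5235.
The surplus seats go to P2, P1, P4.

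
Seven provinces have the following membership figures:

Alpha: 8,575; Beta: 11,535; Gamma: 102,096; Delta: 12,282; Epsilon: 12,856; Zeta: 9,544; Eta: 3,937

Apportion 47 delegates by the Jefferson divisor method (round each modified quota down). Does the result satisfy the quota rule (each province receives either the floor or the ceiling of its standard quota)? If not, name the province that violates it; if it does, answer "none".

Gamma

Standard quotas: Alpha 2.506, Beta 3.371, Gamma 29.837, Delta 3.589, Epsilon 3.757, Zeta 2.789, Eta 1.151.
Jefferson allocation: Alpha 2, Beta 3, Gamma 32, Delta 3, Epsilon 4, Zeta 2, Eta 1.
Gamma has quota 29.837 (lower 29, upper 30) but receives 32 — outside the quota interval.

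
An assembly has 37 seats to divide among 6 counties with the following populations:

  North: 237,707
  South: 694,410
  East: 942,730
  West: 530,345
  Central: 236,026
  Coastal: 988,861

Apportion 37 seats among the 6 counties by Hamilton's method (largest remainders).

North 3, South 7, East 10, West 5, Central 2, Coastal 10

The standard divisor is 3630079/37 ≈ 98110.243.
Standard quotas: North 2.4229, South 7.0779, East 9.6089, West 5.4056, Central 2.4057, Coastal 10.0791.
Lower quotas: North 2, South 7, East 9, West 5, Central 2, Coastal 10 (sum 35, leaving 2 seats).
Remainders in descending order: East 0.6089, North 0.4229, Central 0.4057, West 0.4056, Coastal 0.0791, South 0.0779.
Largest remainders: East, North receive the extra seats.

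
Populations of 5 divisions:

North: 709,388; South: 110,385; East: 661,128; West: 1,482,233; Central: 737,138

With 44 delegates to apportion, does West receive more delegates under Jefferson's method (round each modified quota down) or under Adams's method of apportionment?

Jefferson: North 8, South 1, East 8, West 18, Central 9.
Adams: North 8, South 2, East 8, West 17, Central 9.
West gets 18 under Jefferson and 17 under Adams.

Jefferson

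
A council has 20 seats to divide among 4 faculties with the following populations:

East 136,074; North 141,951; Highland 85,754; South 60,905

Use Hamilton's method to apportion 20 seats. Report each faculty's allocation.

The standard divisor is 424684/20 ≈ 21234.2.
Standard quotas: East 6.4082, North 6.6850, Highland 4.0385, South 2.8683.
Lower quotas: East 6, North 6, Highland 4, South 2 (sum 18, leaving 2 seats).
Remainders in descending order: South 0.8683, North 0.6850, East 0.4082, Highland 0.0385.
Largest remainders: South, North receive the extra seats.

East 6, North 7, Highland 4, South 3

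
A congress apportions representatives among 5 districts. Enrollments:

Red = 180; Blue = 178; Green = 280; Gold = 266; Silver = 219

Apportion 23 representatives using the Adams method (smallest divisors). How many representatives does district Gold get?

5

Standard divisor 1123/23 ≈ 48.826; standard quotas: Red 3.687, Blue 3.646, Green 5.735, Gold 5.448, Silver 4.485.
Rounding up gives 4, 4, 6, 6, 5 = 25 seats, so the divisor must be adjusted.
With modified divisor 55.4: modified quotas Red 3.249, Blue 3.213, Green 5.054, Gold 4.801, Silver 3.953.
Rounding up: Red 4, Blue 4, Green 6, Gold 5, Silver 4 (total 23).
Gold receives 5.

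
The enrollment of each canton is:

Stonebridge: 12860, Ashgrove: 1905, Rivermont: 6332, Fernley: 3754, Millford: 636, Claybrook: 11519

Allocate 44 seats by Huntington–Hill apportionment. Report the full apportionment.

Stonebridge=15, Ashgrove=2, Rivermont=8, Fernley=4, Millford=1, Claybrook=14

With divisor 843: modified quotas Stonebridge 15.255, Ashgrove 2.260, Rivermont 7.511, Fernley 4.453, Millford 0.754, Claybrook 13.664.
Geometric-mean thresholds: Stonebridge √(15·16)=15.492, Ashgrove √(2·3)=2.449, Rivermont √(7·8)=7.483, Fernley √(4·5)=4.472, Millford (min 1), Claybrook √(13·14)=13.491.
Each quota rounded against its threshold gives Stonebridge 15, Ashgrove 2, Rivermont 8, Fernley 4, Millford 1, Claybrook 14 (total 44).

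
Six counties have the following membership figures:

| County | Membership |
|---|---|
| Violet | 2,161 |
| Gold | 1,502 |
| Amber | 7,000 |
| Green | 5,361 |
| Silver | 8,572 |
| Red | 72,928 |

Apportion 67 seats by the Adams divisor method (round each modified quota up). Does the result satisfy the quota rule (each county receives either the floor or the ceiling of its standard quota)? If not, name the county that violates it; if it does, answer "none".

Red

Standard quotas: Violet 1.485, Gold 1.032, Amber 4.809, Green 3.683, Silver 5.889, Red 50.102.
Adams allocation: Violet 2, Gold 1, Amber 5, Green 4, Silver 6, Red 49.
Red has quota 50.102 (lower 50, upper 51) but receives 49 — outside the quota interval.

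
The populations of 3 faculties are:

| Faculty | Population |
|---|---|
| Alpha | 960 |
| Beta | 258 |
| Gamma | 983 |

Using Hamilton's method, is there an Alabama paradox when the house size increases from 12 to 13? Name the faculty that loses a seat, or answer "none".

Beta

At 12 seats: Alpha 5, Beta 2, Gamma 5.
At 13 seats: Alpha 6, Beta 1, Gamma 6.
Beta drops from 2 to 1.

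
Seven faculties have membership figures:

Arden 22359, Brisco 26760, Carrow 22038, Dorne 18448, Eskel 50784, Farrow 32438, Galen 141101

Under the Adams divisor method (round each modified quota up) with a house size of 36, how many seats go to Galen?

15

Standard divisor 313928/36 ≈ 8720.222; standard quotas: Arden 2.564, Brisco 3.069, Carrow 2.527, Dorne 2.116, Eskel 5.824, Farrow 3.720, Galen 16.181.
Rounding up gives 3, 4, 3, 3, 6, 4, 17 = 40 seats, so the divisor must be adjusted.
With modified divisor 9700: modified quotas Arden 2.305, Brisco 2.759, Carrow 2.272, Dorne 1.902, Eskel 5.235, Farrow 3.344, Galen 14.546.
Rounding up: Arden 3, Brisco 3, Carrow 3, Dorne 2, Eskel 6, Farrow 4, Galen 15 (total 36).
Galen receives 15.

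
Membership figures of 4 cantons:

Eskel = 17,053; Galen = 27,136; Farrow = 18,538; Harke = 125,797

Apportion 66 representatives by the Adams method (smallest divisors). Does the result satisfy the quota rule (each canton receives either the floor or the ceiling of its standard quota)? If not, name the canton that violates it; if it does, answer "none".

Standard quotas: Eskel 5.970, Galen 9.500, Farrow 6.490, Harke 44.040.
Adams allocation: Eskel 6, Galen 10, Farrow 7, Harke 43.
Harke has quota 44.040 (lower 44, upper 45) but receives 43 — outside the quota interval.

Harke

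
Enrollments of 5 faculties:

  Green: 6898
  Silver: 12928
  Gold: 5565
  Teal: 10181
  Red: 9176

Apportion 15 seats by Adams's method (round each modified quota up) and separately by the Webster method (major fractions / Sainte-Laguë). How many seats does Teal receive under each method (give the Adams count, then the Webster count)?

Adams: Green 3, Silver 4, Gold 2, Teal 3, Red 3.
Webster: Green 2, Silver 4, Gold 2, Teal 4, Red 3.
Teal gets 3 under Adams and 4 under Webster.

3 and 4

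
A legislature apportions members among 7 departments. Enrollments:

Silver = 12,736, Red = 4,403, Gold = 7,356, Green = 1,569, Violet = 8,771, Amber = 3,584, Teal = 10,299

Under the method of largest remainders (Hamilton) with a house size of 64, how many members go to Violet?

11

The standard divisor is 48718/64 ≈ 761.219.
Standard quotas: Silver 16.7311, Red 5.7841, Gold 9.6635, Green 2.0612, Violet 11.5223, Amber 4.7082, Teal 13.5296.
Lower quotas: Silver 16, Red 5, Gold 9, Green 2, Violet 11, Amber 4, Teal 13 (sum 60, leaving 4 seats).
Remainders in descending order: Red 0.7841, Silver 0.7311, Amber 0.7082, Gold 0.6635, Teal 0.5296, Violet 0.5223, Green 0.0612.
The surplus seats go to Red, Silver, Amber, Gold.
Violet receives 11.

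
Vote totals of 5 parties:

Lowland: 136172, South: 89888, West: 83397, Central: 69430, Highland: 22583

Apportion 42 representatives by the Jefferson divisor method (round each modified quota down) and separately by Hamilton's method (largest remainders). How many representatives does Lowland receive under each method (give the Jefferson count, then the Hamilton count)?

Jefferson: Lowland 15, South 9, West 9, Central 7, Highland 2.
Hamilton: Lowland 14, South 10, West 9, Central 7, Highland 2.
Lowland gets 15 under Jefferson and 14 under Hamilton.

15 and 14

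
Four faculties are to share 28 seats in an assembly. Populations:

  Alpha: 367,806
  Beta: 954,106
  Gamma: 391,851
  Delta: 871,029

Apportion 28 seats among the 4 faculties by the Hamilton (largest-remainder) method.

Alpha: 4; Beta: 10; Gamma: 4; Delta: 10

Standard divisor: 2584792 ÷ 28 = 92314.
Standard quotas: Alpha 3.9843, Beta 10.3354, Gamma 4.2448, Delta 9.4355.
Lower quotas: Alpha 3, Beta 10, Gamma 4, Delta 9 (sum 26, leaving 2 seats).
Remainders in descending order: Alpha 0.9843, Delta 0.4355, Beta 0.3354, Gamma 0.2448.
Largest remainders: Alpha, Delta receive the extra seats.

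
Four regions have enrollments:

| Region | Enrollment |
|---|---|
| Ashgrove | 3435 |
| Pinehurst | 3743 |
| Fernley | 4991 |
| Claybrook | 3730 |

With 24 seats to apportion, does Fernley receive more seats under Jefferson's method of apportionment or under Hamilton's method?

Jefferson: Ashgrove 5, Pinehurst 6, Fernley 8, Claybrook 5.
Hamilton: Ashgrove 5, Pinehurst 6, Fernley 7, Claybrook 6.
Fernley gets 8 under Jefferson and 7 under Hamilton.

Jefferson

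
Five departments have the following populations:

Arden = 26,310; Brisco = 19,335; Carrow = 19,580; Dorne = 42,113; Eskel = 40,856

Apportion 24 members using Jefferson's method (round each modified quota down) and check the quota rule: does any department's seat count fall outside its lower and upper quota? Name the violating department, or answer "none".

Standard quotas: Arden 4.261, Brisco 3.131, Carrow 3.171, Dorne 6.820, Eskel 6.617.
Jefferson allocation: Arden 4, Brisco 3, Carrow 3, Dorne 7, Eskel 7.
Every allocation lies between the lower and upper quota.

none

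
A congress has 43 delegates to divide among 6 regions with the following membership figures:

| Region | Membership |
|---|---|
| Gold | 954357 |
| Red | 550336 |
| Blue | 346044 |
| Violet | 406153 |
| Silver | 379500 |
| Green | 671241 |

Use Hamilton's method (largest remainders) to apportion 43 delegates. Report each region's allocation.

Standard divisor: 3307631 ÷ 43 ≈ 76921.651.
Standard quotas: Gold 12.4069, Red 7.1545, Blue 4.4987, Violet 5.2801, Silver 4.9336, Green 8.7263.
Lower quotas: Gold 12, Red 7, Blue 4, Violet 5, Silver 4, Green 8 (sum 40, leaving 3 seats).
Remainders in descending order: Silver 0.9336, Green 0.7263, Blue 0.4987, Gold 0.4069, Violet 0.2801, Red 0.1545.
The surplus seats go to Silver, Green, Blue.

Gold=12, Red=7, Blue=5, Violet=5, Silver=5, Green=9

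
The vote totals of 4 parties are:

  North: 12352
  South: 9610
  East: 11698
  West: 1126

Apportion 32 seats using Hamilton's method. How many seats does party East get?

11

The standard divisor is 34786/32 ≈ 1087.062.
Standard quotas: North 11.3627, South 8.8403, East 10.7611, West 1.0358.
Lower quotas: North 11, South 8, East 10, West 1 (sum 30, leaving 2 seats).
Remainders in descending order: South 0.8403, East 0.7611, North 0.3627, West 0.0358.
Largest remainders: South, East receive the extra seats.
East receives 11.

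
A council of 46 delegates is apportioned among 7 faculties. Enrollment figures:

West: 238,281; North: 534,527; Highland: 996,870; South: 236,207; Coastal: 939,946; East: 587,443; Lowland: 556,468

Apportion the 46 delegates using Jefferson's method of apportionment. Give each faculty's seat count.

West 2, North 6, Highland 12, South 2, Coastal 11, East 7, Lowland 6

Standard divisor 4089742/46 ≈ 88907.435; standard quotas: West 2.680, North 6.012, Highland 11.212, South 2.657, Coastal 10.572, East 6.607, Lowland 6.259.
Rounding down gives 2, 6, 11, 2, 10, 6, 6 = 43 seats, so the divisor must be adjusted.
With modified divisor 81300: modified quotas West 2.931, North 6.575, Highland 12.262, South 2.905, Coastal 11.561, East 7.226, Lowland 6.845.
Rounding down: West 2, North 6, Highland 12, South 2, Coastal 11, East 7, Lowland 6 (total 46).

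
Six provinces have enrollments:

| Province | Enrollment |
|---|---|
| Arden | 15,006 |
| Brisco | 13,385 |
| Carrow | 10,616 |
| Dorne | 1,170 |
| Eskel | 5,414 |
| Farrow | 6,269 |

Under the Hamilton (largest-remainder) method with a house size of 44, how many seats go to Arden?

13

Standard divisor: 51860 ÷ 44 ≈ 1178.636.
Standard quotas: Arden 12.7317, Brisco 11.3563, Carrow 9.0070, Dorne 0.9927, Eskel 4.5934, Farrow 5.3189.
Lower quotas: Arden 12, Brisco 11, Carrow 9, Dorne 0, Eskel 4, Farrow 5 (sum 41, leaving 3 seats).
Remainders in descending order: Dorne 0.9927, Arden 0.7317, Eskel 0.5934, Brisco 0.3563, Farrow 0.3189, Carrow 0.0070.
Largest remainders: Dorne, Arden, Eskel receive the extra seats.
Arden receives 13.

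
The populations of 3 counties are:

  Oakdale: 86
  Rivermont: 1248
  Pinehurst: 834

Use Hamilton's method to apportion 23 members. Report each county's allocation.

Standard divisor: 2168 ÷ 23 ≈ 94.261.
Standard quotas: Oakdale 0.912, Rivermont 13.240, Pinehurst 8.848.
Lower quotas: Oakdale 0, Rivermont 13, Pinehurst 8 (sum 21, leaving 2 seats).
Remainders in descending order: Oakdale 0.912, Pinehurst 0.848, Rivermont 0.240.
The surplus seats go to Oakdale, Pinehurst.

Oakdale=1, Rivermont=13, Pinehurst=9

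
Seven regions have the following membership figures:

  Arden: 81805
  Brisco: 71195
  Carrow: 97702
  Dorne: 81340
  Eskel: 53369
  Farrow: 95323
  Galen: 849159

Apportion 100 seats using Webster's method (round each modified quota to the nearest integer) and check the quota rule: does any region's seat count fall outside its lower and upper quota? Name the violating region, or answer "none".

Galen

Standard quotas: Arden 6.151, Brisco 5.353, Carrow 7.347, Dorne 6.116, Eskel 4.013, Farrow 7.168, Galen 63.852.
Webster allocation: Arden 6, Brisco 5, Carrow 7, Dorne 6, Eskel 4, Farrow 7, Galen 65.
Galen has quota 63.852 (lower 63, upper 64) but receives 65 — outside the quota interval.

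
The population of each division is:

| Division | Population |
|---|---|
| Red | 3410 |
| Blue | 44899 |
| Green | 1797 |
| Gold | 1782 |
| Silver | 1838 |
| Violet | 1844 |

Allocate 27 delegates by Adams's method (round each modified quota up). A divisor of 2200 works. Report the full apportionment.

With modified divisor 2200: modified quotas Red 1.550, Blue 20.409, Green 0.817, Gold 0.810, Silver 0.835, Violet 0.838.
Rounding up: Red 2, Blue 21, Green 1, Gold 1, Silver 1, Violet 1 (total 27).

Red 2, Blue 21, Green 1, Gold 1, Silver 1, Violet 1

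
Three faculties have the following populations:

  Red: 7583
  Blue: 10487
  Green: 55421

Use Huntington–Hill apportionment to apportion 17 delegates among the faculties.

Red: 2, Blue: 2, Green: 13

With divisor 4359: modified quotas Red 1.740, Blue 2.406, Green 12.714.
Geometric-mean thresholds: Red √(1·2)=1.414, Blue √(2·3)=2.449, Green √(12·13)=12.490.
Each quota rounded against its threshold gives Red 2, Blue 2, Green 13 (total 17).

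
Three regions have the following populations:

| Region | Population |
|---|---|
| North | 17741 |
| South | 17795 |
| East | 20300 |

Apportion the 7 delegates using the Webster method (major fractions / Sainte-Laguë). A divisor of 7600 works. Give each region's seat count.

With modified divisor 7600: modified quotas North 2.334, South 2.341, East 2.671.
Rounding to the nearest integer: North 2, South 2, East 3 (total 7).

North=2, South=2, East=3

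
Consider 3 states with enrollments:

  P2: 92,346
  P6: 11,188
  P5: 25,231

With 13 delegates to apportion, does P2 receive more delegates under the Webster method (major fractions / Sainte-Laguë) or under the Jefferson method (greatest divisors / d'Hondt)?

Jefferson

Webster: P2 9, P6 1, P5 3.
Jefferson: P2 10, P6 1, P5 2.
P2 gets 9 under Webster and 10 under Jefferson.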